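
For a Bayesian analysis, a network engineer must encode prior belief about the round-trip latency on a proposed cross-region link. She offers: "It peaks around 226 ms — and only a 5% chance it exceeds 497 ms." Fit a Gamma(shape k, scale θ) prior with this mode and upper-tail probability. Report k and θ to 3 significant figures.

Gamma(k,θ) with k>1 has mode (k−1)θ, so θ = 226/(k−1).
Need P(X < 497) = 0.95 with θ tied to k this way. Start at k = 2, θ = 226: P(X<497) ≈ 0.645.
Too low — raise k to concentrate. Iterating converges to k ≈ 5.43.
Then θ = 226/(5.43−1) ≈ 51.

k ≈ 5.43, θ ≈ 51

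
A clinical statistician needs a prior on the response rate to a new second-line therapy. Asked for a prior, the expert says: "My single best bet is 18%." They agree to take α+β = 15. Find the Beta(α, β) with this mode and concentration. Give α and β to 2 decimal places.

α = 3.34, β = 11.66

For α,β > 1 the Beta mode is (α−1)/(α+β−2). With α+β = 15, the mode is (α−1)/13.
Set (α−1)/13 = 0.18 → α = 1 + 0.18·13 = 3.34.
β = 15 − α = 11.66.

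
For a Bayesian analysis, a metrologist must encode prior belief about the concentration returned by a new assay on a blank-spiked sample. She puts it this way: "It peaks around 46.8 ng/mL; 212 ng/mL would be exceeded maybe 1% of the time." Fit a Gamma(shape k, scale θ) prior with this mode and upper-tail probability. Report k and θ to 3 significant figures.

k ≈ 2.77, θ ≈ 26.5

Gamma(k,θ) with k>1 has mode (k−1)θ, so θ = 46.8/(k−1).
Need P(X < 212) = 0.99 with θ tied to k this way. Start at k = 2, θ = 46.8: P(X<212) ≈ 0.940.
Too low — raise k to concentrate. Iterating converges to k ≈ 2.77.
Then θ = 46.8/(2.77−1) ≈ 26.5.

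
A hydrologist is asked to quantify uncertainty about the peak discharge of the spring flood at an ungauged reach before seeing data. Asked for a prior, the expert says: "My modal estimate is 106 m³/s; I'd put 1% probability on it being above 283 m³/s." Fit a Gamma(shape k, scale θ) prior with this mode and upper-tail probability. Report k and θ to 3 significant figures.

Gamma(k,θ) with k>1 has mode (k−1)θ, so θ = 106/(k−1).
Need P(X < 283) = 0.99 with θ tied to k this way. Start at k = 2, θ = 106: P(X<283) ≈ 0.746.
Too low — raise k to concentrate. Iterating converges to k ≈ 5.8.
Then θ = 106/(5.8−1) ≈ 22.1.

k ≈ 5.8, θ ≈ 22.1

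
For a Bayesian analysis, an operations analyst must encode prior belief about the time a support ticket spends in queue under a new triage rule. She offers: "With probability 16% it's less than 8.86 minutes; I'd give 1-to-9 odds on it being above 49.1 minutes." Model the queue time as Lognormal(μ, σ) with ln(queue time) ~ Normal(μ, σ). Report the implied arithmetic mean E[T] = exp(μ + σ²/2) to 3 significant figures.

E[T] ≈ 24.8 minutes

If T ~ Lognormal(μ,σ) then ln T ~ Normal(μ,σ), so the p-quantile of ln T is μ + z_p·σ.
ln(8.86) = 2.182 and ln(49.1) = 3.894; z_{0.16} = -0.9945, z_{0.9} = 1.282.
σ = (3.894 − 2.182)/(1.282 − (-0.9945)) = 0.752.
μ = 2.182 − (-0.9945)·0.752 = 2.930.
E[T] = exp(μ + σ²/2) = exp(2.930 + 0.2830) = 24.8 minutes.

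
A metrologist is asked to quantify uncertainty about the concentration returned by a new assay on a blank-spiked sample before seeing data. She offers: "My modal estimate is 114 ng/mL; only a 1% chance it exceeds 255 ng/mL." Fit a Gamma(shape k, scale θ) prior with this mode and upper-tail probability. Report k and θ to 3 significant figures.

k ≈ 8.41, θ ≈ 15.4

Gamma(k,θ) with k>1 has mode (k−1)θ, so θ = 114/(k−1).
Need P(X < 255) = 0.99 with θ tied to k this way. Start at k = 2, θ = 114: P(X<255) ≈ 0.654.
Too low — raise k to concentrate. Iterating converges to k ≈ 8.41.
Then θ = 114/(8.41−1) ≈ 15.4.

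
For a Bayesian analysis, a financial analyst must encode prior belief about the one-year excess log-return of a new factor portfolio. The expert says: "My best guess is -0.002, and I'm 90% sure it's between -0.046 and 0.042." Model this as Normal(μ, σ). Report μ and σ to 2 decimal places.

A symmetric 90% interval runs μ ± z·σ with z = 1.645.
Half-width = 0.044, so σ = 0.044/1.645 = 0.03.
μ is the stated best guess, -0.00.

μ = -0.00, σ = 0.03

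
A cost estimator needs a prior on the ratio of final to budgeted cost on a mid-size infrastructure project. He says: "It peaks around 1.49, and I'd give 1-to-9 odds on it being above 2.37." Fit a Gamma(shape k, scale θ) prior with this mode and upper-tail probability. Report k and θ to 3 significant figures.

Gamma(k,θ) with k>1 has mode (k−1)θ, so θ = 1.49/(k−1).
Need P(X < 2.37) = 0.9 with θ tied to k this way. Start at k = 2, θ = 1.49: P(X<2.37) ≈ 0.472.
Too low — raise k to concentrate. Iterating converges to k ≈ 9.71.
Then θ = 1.49/(9.71−1) ≈ 0.171.

k ≈ 9.71, θ ≈ 0.171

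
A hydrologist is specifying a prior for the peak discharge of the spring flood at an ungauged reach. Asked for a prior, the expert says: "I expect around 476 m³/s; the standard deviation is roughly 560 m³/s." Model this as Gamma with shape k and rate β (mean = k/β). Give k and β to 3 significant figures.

For Gamma(k, rate β): mean = k/β, variance = k/β², so CV = 1/√k.
CV = SD/mean = 560/476 = 1.176, hence k = 1/CV² = 0.722.
Then β = k/mean = 0.722/476 = 0.00152.

k ≈ 0.722, β ≈ 0.00152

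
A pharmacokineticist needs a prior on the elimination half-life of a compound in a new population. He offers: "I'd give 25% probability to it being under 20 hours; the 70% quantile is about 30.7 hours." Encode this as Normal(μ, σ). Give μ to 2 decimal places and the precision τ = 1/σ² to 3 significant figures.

μ = 26.02, τ = 0.0126

For Normal(μ,σ), the p-quantile is μ + z_p·σ. Here z_{0.25} = -0.6745, z_{0.7} = 0.5244.
So 20 = μ − 0.6745σ and 30.7 = μ + 0.5244σ.
Subtracting: σ = (30.7 − 20)/(0.5244 − (-0.6745)) = 8.92.
Then μ = 20 − (-0.6745)·8.92 = 26.02.
Precision τ = 1/σ² = 1/8.925² = 0.0126.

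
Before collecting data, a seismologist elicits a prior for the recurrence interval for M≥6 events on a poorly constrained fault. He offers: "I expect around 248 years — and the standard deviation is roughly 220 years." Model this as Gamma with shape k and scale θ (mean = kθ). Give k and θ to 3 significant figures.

For Gamma(k, scale θ): mean = kθ, variance = kθ², so CV = 1/√k.
CV = SD/mean = 220/248 = 0.8871, hence k = 1/CV² = 1.27.
Then θ = mean/k = 248/1.27 = 195.

k ≈ 1.27, θ ≈ 195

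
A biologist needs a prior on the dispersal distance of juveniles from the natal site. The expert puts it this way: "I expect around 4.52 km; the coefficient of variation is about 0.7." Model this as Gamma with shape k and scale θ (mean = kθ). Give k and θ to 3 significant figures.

k ≈ 2.04, θ ≈ 2.21

For Gamma(k, scale θ): mean = kθ, variance = kθ², so CV = 1/√k.
CV = 0.7, hence k = 1/CV² = 2.04.
Then θ = mean/k = 4.52/2.04 = 2.21.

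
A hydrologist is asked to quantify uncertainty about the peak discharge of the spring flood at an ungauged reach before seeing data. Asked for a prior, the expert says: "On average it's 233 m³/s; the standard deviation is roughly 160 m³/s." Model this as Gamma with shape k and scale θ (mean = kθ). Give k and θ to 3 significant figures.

For Gamma(k, scale θ): mean = kθ, variance = kθ², so CV = 1/√k.
CV = SD/mean = 160/233 = 0.6867, hence k = 1/CV² = 2.12.
Then θ = mean/k = 233/2.12 = 110.

k ≈ 2.12, θ ≈ 110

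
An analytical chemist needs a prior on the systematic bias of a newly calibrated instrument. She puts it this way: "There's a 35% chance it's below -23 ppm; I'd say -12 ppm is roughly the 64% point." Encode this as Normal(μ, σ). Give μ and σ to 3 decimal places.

For Normal(μ,σ), the p-quantile is μ + z_p·σ. Here z_{0.35} = -0.3853, z_{0.64} = 0.3585.
So -23 = μ − 0.3853σ and -12 = μ + 0.3585σ.
Subtracting: σ = (-12 − -23)/(0.3585 − (-0.3853)) = 14.789.
Then μ = -23 − (-0.3853)·14.789 = -17.301.

μ = -17.301, σ = 14.789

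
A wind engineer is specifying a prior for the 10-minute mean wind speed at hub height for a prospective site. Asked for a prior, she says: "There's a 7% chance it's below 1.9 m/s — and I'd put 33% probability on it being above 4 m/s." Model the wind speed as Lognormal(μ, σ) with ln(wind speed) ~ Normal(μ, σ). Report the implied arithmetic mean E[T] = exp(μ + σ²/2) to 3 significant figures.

E[T] ≈ 3.64 m/s

If T ~ Lognormal(μ,σ) then ln T ~ Normal(μ,σ), so the p-quantile of ln T is μ + z_p·σ.
ln(1.9) = 0.6419 and ln(4) = 1.386; z_{0.07} = -1.476, z_{0.67} = 0.4399.
σ = (1.386 − 0.6419)/(0.4399 − (-1.476)) = 0.389.
μ = 0.6419 − (-1.476)·0.389 = 1.215.
E[T] = exp(μ + σ²/2) = exp(1.215 + 0.0755) = 3.64 m/s.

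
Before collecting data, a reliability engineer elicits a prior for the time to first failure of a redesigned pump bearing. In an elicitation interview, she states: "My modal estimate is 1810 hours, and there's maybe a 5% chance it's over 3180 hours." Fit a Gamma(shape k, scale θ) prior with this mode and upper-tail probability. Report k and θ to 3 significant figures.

Gamma(k,θ) with k>1 has mode (k−1)θ, so θ = 1810/(k−1).
Need P(X < 3180) = 0.95 with θ tied to k this way. Start at k = 2, θ = 1810: P(X<3180) ≈ 0.524.
Too low — raise k to concentrate. Iterating converges to k ≈ 9.78.
Then θ = 1810/(9.78−1) ≈ 206.

k ≈ 9.78, θ ≈ 206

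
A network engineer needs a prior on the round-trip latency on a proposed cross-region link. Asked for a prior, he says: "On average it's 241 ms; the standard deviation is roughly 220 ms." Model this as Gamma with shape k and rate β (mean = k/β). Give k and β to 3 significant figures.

k ≈ 1.2, β ≈ 0.00498

For Gamma(k, rate β): mean = k/β, variance = k/β², so CV = 1/√k.
CV = SD/mean = 220/241 = 0.9129, hence k = 1/CV² = 1.2.
Then β = k/mean = 1.2/241 = 0.00498.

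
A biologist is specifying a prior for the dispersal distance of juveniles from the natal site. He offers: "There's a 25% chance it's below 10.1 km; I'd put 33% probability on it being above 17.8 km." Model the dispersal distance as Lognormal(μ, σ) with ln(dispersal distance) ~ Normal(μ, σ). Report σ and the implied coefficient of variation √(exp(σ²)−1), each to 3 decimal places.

If T ~ Lognormal(μ,σ) then ln T ~ Normal(μ,σ), so the p-quantile of ln T is μ + z_p·σ.
ln(10.1) = 2.313 and ln(17.8) = 2.879; z_{0.25} = -0.6745, z_{0.67} = 0.4399.
σ = (2.879 − 2.313)/(0.4399 − (-0.6745)) = 0.508.
μ = 2.313 − (-0.6745)·0.508 = 2.656.
CV = √(exp(σ²)−1) = √(exp(0.2586)−1) = 0.543.

σ ≈ 0.508, CV ≈ 0.543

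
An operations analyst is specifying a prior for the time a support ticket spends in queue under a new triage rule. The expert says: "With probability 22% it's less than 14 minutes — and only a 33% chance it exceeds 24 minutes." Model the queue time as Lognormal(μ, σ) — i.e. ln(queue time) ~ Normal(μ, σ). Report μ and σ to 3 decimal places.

μ ≈ 2.982, σ ≈ 0.445

If T ~ Lognormal(μ,σ) then ln T ~ Normal(μ,σ), so the p-quantile of ln T is μ + z_p·σ.
ln(14) = 2.639 and ln(24) = 3.178; z_{0.22} = -0.7722, z_{0.67} = 0.4399.
σ = (3.178 − 2.639)/(0.4399 − (-0.7722)) = 0.445.
μ = 2.639 − (-0.7722)·0.445 = 2.982.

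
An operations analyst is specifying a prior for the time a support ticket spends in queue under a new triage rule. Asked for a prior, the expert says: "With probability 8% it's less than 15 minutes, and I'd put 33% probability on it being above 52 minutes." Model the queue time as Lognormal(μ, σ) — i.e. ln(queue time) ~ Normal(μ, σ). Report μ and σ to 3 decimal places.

μ ≈ 3.655, σ ≈ 0.674

If T ~ Lognormal(μ,σ) then ln T ~ Normal(μ,σ), so the p-quantile of ln T is μ + z_p·σ.
ln(15) = 2.708 and ln(52) = 3.951; z_{0.08} = -1.405, z_{0.67} = 0.4399.
σ = (3.951 − 2.708)/(0.4399 − (-1.405)) = 0.674.
μ = 2.708 − (-1.405)·0.674 = 3.655.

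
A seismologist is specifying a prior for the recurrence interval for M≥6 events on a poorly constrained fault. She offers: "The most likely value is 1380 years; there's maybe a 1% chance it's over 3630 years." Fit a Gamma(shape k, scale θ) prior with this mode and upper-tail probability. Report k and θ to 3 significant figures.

k ≈ 5.96, θ ≈ 278

Gamma(k,θ) with k>1 has mode (k−1)θ, so θ = 1380/(k−1).
Need P(X < 3630) = 0.99 with θ tied to k this way. Start at k = 2, θ = 1380: P(X<3630) ≈ 0.738.
Too low — raise k to concentrate. Iterating converges to k ≈ 5.96.
Then θ = 1380/(5.96−1) ≈ 278.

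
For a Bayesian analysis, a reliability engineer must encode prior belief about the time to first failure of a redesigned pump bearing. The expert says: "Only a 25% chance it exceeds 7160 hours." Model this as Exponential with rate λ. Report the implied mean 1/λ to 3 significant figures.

P(T > 7160.0) = e^(−λ·7160.0) = 0.25, so λ = −ln(0.25)/7160.0 = 0.000194.
Mean = 1/λ = 5160 hours.

mean ≈ 5160 hours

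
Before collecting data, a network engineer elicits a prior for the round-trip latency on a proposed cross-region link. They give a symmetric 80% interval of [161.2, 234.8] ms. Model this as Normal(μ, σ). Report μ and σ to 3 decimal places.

μ = 198.000, σ = 28.715

A symmetric 80% interval runs μ ± z·σ with z = 1.282.
Half-width = 36.8, so σ = 36.8/1.282 = 28.715.
μ is the interval midpoint, 198.000.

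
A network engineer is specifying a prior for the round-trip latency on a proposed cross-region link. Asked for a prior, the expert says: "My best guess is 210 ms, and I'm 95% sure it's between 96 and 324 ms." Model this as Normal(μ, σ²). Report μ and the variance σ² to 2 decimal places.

A symmetric 95% interval runs μ ± z·σ with z = 1.96.
Half-width = 114, so σ = 114/1.96 = 58.164 and σ² = 3383.09.
μ is the stated best guess, 210.00.

μ = 210.00, σ² = 3383.09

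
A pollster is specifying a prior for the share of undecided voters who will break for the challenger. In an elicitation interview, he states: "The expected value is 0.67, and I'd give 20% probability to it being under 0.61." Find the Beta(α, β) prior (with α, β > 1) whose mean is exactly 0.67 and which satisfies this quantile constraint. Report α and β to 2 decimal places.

With mean 0.67 fixed, write α = 0.67s, β = 0.33s where s = α+β.
Need P(θ < 0.61) = 0.2 under Beta(0.67s, 0.33s). Normal approximation: (q−m)/√(m(1−m)/s) ≈ z_{0.2} = -0.842, so s ≈ 0.67·0.33·(-0.842)²/(0.61−0.67)² = 43.5.
At s = 43.5: P(θ<0.61) ≈ 0.197. Adjusting to match 0.2 gives s ≈ 42.38.
So α = 0.67·42.38 ≈ 28.40, β = 0.33·42.38 ≈ 13.99.

α ≈ 28.40, β ≈ 13.99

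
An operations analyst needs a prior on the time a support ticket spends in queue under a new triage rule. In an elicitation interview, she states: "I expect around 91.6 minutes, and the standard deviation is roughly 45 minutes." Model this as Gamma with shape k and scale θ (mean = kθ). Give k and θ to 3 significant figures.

k ≈ 4.14, θ ≈ 22.1

For Gamma(k, scale θ): mean = kθ, variance = kθ², so CV = 1/√k.
CV = SD/mean = 45/91.6 = 0.4913, hence k = 1/CV² = 4.14.
Then θ = mean/k = 91.6/4.14 = 22.1.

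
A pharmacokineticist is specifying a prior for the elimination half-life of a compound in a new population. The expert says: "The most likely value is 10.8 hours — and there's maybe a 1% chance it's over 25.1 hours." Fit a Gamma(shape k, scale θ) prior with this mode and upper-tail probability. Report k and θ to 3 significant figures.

k ≈ 7.7, θ ≈ 1.61

Gamma(k,θ) with k>1 has mode (k−1)θ, so θ = 10.8/(k−1).
Need P(X < 25.1) = 0.99 with θ tied to k this way. Start at k = 2, θ = 10.8: P(X<25.1) ≈ 0.675.
Too low — raise k to concentrate. Iterating converges to k ≈ 7.7.
Then θ = 10.8/(7.7−1) ≈ 1.61.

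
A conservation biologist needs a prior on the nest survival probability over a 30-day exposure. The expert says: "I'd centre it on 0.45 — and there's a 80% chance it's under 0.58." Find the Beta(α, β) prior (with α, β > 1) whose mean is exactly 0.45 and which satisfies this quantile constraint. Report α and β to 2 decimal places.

With mean 0.45 fixed, write α = 0.45s, β = 0.55s where s = α+β.
Need P(θ < 0.58) = 0.8 under Beta(0.45s, 0.55s). Normal approximation: (q−m)/√(m(1−m)/s) ≈ z_{0.8} = 0.842, so s ≈ 0.45·0.55·(0.842)²/(0.58−0.45)² = 10.4.
At s = 10.4: P(θ<0.58) ≈ 0.800. Adjusting to match 0.8 gives s ≈ 10.36.
So α = 0.45·10.36 ≈ 4.66, β = 0.55·10.36 ≈ 5.70.

α ≈ 4.66, β ≈ 5.70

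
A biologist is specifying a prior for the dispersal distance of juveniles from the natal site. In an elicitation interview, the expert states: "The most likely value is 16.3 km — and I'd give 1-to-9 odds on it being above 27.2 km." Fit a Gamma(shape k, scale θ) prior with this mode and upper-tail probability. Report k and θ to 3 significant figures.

Gamma(k,θ) with k>1 has mode (k−1)θ, so θ = 16.3/(k−1).
Need P(X < 27.2) = 0.9 with θ tied to k this way. Start at k = 2, θ = 16.3: P(X<27.2) ≈ 0.497.
Too low — raise k to concentrate. Iterating converges to k ≈ 8.2.
Then θ = 16.3/(8.2−1) ≈ 2.26.

k ≈ 8.2, θ ≈ 2.26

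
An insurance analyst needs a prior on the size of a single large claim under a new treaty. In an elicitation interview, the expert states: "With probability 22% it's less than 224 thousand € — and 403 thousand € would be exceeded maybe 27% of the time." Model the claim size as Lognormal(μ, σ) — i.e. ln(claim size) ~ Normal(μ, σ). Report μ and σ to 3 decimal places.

μ ≈ 5.739, σ ≈ 0.424

If T ~ Lognormal(μ,σ) then ln T ~ Normal(μ,σ), so the p-quantile of ln T is μ + z_p·σ.
ln(224) = 5.412 and ln(403) = 5.999; z_{0.22} = -0.7722, z_{0.73} = 0.6128.
σ = (5.999 − 5.412)/(0.6128 − (-0.7722)) = 0.424.
μ = 5.412 − (-0.7722)·0.424 = 5.739.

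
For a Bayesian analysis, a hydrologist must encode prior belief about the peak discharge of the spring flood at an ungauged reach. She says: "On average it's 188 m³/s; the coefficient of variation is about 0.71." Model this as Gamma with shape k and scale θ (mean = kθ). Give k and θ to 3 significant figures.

For Gamma(k, scale θ): mean = kθ, variance = kθ², so CV = 1/√k.
CV = 0.71, hence k = 1/CV² = 1.98.
Then θ = mean/k = 188/1.98 = 94.8.

k ≈ 1.98, θ ≈ 94.8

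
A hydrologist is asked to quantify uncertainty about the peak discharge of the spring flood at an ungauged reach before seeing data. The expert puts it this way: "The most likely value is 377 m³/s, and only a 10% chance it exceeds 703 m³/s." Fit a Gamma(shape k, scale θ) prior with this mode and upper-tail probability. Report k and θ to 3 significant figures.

Gamma(k,θ) with k>1 has mode (k−1)θ, so θ = 377/(k−1).
Need P(X < 703) = 0.9 with θ tied to k this way. Start at k = 2, θ = 377: P(X<703) ≈ 0.556.
Too low — raise k to concentrate. Iterating converges to k ≈ 5.92.
Then θ = 377/(5.92−1) ≈ 76.7.

k ≈ 5.92, θ ≈ 76.7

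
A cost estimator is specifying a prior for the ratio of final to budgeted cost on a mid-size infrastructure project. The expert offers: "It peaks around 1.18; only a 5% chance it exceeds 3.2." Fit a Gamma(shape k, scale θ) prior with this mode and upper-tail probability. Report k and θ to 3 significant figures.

k ≈ 3.7, θ ≈ 0.437

Gamma(k,θ) with k>1 has mode (k−1)θ, so θ = 1.18/(k−1).
Need P(X < 3.2) = 0.95 with θ tied to k this way. Start at k = 2, θ = 1.18: P(X<3.2) ≈ 0.753.
Too low — raise k to concentrate. Iterating converges to k ≈ 3.7.
Then θ = 1.18/(3.7−1) ≈ 0.437.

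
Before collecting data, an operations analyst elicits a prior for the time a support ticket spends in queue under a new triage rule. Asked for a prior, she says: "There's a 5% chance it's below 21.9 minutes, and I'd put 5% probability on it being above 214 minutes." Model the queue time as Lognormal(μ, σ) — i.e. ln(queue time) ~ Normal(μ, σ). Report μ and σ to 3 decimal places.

μ ≈ 4.226, σ ≈ 0.693

If T ~ Lognormal(μ,σ) then ln T ~ Normal(μ,σ), so the p-quantile of ln T is μ + z_p·σ.
ln(21.9) = 3.086 and ln(214) = 5.366; z_{0.05} = -1.645, z_{0.95} = 1.645.
σ = (5.366 − 3.086)/(1.645 − (-1.645)) = 0.693.
μ = 3.086 − (-1.645)·0.693 = 4.226.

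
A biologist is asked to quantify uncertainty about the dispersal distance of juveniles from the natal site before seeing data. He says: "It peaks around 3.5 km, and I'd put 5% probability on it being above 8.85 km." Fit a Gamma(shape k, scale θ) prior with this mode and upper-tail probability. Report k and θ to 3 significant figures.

k ≈ 4.15, θ ≈ 1.11

Gamma(k,θ) with k>1 has mode (k−1)θ, so θ = 3.5/(k−1).
Need P(X < 8.85) = 0.95 with θ tied to k this way. Start at k = 2, θ = 3.5: P(X<8.85) ≈ 0.719.
Too low — raise k to concentrate. Iterating converges to k ≈ 4.15.
Then θ = 3.5/(4.15−1) ≈ 1.11.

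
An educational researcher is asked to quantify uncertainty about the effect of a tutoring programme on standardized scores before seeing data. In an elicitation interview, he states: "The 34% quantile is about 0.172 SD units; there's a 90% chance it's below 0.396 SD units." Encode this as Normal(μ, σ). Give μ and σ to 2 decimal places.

The p-quantile of Normal(μ,σ) is μ + z_p·σ, with z_{0.34} = -0.4125 and z_{0.9} = 1.282.
Eliminate σ: μ = (z₂·x₁ − z₁·x₂)/(z₂ − z₁) = (1.282·0.172 − (-0.4125)·0.396)/1.694 = 0.23.
Then σ = (x₂ − x₁)/(z₂ − z₁) = (0.396 − 0.172)/1.694 = 0.13.

μ = 0.23, σ = 0.13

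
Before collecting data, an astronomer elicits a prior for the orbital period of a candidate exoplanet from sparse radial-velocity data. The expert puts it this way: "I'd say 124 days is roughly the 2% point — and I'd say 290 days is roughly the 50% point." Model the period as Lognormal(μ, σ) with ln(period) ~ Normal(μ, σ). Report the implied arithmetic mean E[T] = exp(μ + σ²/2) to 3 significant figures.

E[T] ≈ 316 days

If T ~ Lognormal(μ,σ) then ln T ~ Normal(μ,σ), so the p-quantile of ln T is μ + z_p·σ.
ln(124) = 4.82 and ln(290) = 5.67; z_{0.02} = -2.054, z_{0.5} = 0.
σ = (5.67 − 4.82)/(0 − (-2.054)) = 0.414.
μ = 4.82 − (-2.054)·0.414 = 5.670.
E[T] = exp(μ + σ²/2) = exp(5.670 + 0.0856) = 316 days.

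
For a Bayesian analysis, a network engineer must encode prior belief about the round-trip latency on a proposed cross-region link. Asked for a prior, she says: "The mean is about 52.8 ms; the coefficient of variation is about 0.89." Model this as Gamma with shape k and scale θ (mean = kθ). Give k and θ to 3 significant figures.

k ≈ 1.26, θ ≈ 41.8

For Gamma(k, scale θ): mean = kθ, variance = kθ², so CV = 1/√k.
CV = 0.89, hence k = 1/CV² = 1.26.
Then θ = mean/k = 52.8/1.26 = 41.8.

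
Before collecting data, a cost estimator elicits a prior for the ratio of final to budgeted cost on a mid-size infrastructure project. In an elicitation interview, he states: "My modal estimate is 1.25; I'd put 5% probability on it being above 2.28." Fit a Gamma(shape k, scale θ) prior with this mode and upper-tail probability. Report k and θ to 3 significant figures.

Gamma(k,θ) with k>1 has mode (k−1)θ, so θ = 1.25/(k−1).
Need P(X < 2.28) = 0.95 with θ tied to k this way. Start at k = 2, θ = 1.25: P(X<2.28) ≈ 0.544.
Too low — raise k to concentrate. Iterating converges to k ≈ 8.71.
Then θ = 1.25/(8.71−1) ≈ 0.162.

k ≈ 8.71, θ ≈ 0.162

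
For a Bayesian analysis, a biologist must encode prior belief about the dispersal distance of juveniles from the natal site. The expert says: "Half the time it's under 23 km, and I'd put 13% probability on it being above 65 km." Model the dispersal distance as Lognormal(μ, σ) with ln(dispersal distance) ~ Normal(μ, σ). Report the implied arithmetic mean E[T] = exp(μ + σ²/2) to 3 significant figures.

E[T] ≈ 35.2 km

If T ~ Lognormal(μ,σ) then ln T ~ Normal(μ,σ), so the p-quantile of ln T is μ + z_p·σ.
ln(23) = 3.135 and ln(65) = 4.174; z_{0.5} = 0, z_{0.87} = 1.126.
σ = (4.174 − 3.135)/(1.126 − (0)) = 0.922.
μ = 3.135 − (0)·0.922 = 3.135.
E[T] = exp(μ + σ²/2) = exp(3.135 + 0.4253) = 35.2 km.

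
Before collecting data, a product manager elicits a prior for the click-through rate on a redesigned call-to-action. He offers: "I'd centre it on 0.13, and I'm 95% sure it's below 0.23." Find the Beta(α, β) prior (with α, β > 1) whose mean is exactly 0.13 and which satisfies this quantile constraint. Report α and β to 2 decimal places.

With mean 0.13 fixed, write α = 0.13s, β = 0.87s where s = α+β.
Need P(θ < 0.23) = 0.95 under Beta(0.13s, 0.87s). Normal approximation: (q−m)/√(m(1−m)/s) ≈ z_{0.95} = 1.64, so s ≈ 0.13·0.87·(1.64)²/(0.23−0.13)² = 30.6.
At s = 30.6: P(θ<0.23) ≈ 0.935. Adjusting to match 0.95 gives s ≈ 36.96.
So α = 0.13·36.96 ≈ 4.81, β = 0.87·36.96 ≈ 32.16.

α ≈ 4.81, β ≈ 32.16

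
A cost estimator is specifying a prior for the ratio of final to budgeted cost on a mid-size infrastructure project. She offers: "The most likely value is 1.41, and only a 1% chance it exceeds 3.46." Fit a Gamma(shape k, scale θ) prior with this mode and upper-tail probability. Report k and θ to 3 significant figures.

Gamma(k,θ) with k>1 has mode (k−1)θ, so θ = 1.41/(k−1).
Need P(X < 3.46) = 0.99 with θ tied to k this way. Start at k = 2, θ = 1.41: P(X<3.46) ≈ 0.703.
Too low — raise k to concentrate. Iterating converges to k ≈ 6.85.
Then θ = 1.41/(6.85−1) ≈ 0.241.

k ≈ 6.85, θ ≈ 0.241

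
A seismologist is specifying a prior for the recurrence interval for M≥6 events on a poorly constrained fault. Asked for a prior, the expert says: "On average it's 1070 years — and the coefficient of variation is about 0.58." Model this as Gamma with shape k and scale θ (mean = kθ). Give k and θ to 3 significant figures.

For Gamma(k, scale θ): mean = kθ, variance = kθ², so CV = 1/√k.
CV = 0.58, hence k = 1/CV² = 2.97.
Then θ = mean/k = 1070/2.97 = 360.

k ≈ 2.97, θ ≈ 360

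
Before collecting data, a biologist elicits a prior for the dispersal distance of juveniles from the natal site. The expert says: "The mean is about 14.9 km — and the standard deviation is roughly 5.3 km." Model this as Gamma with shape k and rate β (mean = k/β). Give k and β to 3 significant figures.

k ≈ 7.9, β ≈ 0.53

For Gamma(k, rate β): mean = k/β, variance = k/β², so CV = 1/√k.
CV = SD/mean = 5.3/14.9 = 0.3557, hence k = 1/CV² = 7.9.
Then β = k/mean = 7.9/14.9 = 0.53.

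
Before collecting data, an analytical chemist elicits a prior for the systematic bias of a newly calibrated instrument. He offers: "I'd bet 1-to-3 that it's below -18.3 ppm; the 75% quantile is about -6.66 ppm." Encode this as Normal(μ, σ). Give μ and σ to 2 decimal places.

μ = -12.48, σ = 8.63

For Normal(μ,σ), the p-quantile is μ + z_p·σ. Here z_{0.25} = -0.6745, z_{0.75} = 0.6745.
So -18.3 = μ − 0.6745σ and -6.66 = μ + 0.6745σ.
Subtracting: σ = (-6.66 − -18.3)/(0.6745 − (-0.6745)) = 8.63.
Then μ = -18.3 − (-0.6745)·8.63 = -12.48.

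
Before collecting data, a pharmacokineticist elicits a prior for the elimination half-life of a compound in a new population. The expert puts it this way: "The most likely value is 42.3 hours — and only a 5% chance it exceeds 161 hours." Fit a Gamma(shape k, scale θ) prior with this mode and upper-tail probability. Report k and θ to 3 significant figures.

Gamma(k,θ) with k>1 has mode (k−1)θ, so θ = 42.3/(k−1).
Need P(X < 161) = 0.95 with θ tied to k this way. Start at k = 2, θ = 42.3: P(X<161) ≈ 0.893.
Too low — raise k to concentrate. Iterating converges to k ≈ 2.42.
Then θ = 42.3/(2.42−1) ≈ 29.7.

k ≈ 2.42, θ ≈ 29.7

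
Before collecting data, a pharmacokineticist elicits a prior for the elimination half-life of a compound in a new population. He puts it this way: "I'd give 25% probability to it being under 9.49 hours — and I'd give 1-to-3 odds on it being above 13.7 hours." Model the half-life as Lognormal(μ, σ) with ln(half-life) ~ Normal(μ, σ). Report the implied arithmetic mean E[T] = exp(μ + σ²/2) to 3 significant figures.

If T ~ Lognormal(μ,σ) then ln T ~ Normal(μ,σ), so the p-quantile of ln T is μ + z_p·σ.
ln(9.49) = 2.25 and ln(13.7) = 2.617; z_{0.25} = -0.6745, z_{0.75} = 0.6745.
σ = (2.617 − 2.25)/(0.6745 − (-0.6745)) = 0.272.
μ = 2.25 − (-0.6745)·0.272 = 2.434.
E[T] = exp(μ + σ²/2) = exp(2.434 + 0.0370) = 11.8 hours.

E[T] ≈ 11.8 hours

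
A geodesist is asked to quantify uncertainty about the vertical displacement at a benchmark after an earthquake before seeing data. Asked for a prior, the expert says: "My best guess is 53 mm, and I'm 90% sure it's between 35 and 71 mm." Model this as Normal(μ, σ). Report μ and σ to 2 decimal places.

μ = 53.00, σ = 10.94

A symmetric 90% interval runs μ ± z·σ with z = 1.645.
Half-width = 18, so σ = 18/1.645 = 10.94.
μ is the stated best guess, 53.00.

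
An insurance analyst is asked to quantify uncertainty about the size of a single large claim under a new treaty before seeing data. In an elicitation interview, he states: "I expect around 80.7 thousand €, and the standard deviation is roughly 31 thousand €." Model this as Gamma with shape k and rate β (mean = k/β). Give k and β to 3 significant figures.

For Gamma(k, rate β): mean = k/β, variance = k/β², so CV = 1/√k.
CV = SD/mean = 31/80.7 = 0.3841, hence k = 1/CV² = 6.78.
Then β = k/mean = 6.78/80.7 = 0.084.

k ≈ 6.78, β ≈ 0.084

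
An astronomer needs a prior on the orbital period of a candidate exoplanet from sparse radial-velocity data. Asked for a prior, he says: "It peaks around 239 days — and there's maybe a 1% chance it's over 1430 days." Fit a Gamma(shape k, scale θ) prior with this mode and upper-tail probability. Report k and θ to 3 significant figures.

Gamma(k,θ) with k>1 has mode (k−1)θ, so θ = 239/(k−1).
Need P(X < 1430) = 0.99 with θ tied to k this way. Start at k = 2, θ = 239: P(X<1430) ≈ 0.982.
Too low — raise k to concentrate. Iterating converges to k ≈ 2.16.
Then θ = 239/(2.16−1) ≈ 206.

k ≈ 2.16, θ ≈ 206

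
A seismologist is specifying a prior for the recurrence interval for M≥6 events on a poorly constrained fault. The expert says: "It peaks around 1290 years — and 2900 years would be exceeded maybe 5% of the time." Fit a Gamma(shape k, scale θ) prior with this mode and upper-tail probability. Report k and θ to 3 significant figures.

Gamma(k,θ) with k>1 has mode (k−1)θ, so θ = 1290/(k−1).
Need P(X < 2900) = 0.95 with θ tied to k this way. Start at k = 2, θ = 1290: P(X<2900) ≈ 0.657.
Too low — raise k to concentrate. Iterating converges to k ≈ 5.18.
Then θ = 1290/(5.18−1) ≈ 308.

k ≈ 5.18, θ ≈ 308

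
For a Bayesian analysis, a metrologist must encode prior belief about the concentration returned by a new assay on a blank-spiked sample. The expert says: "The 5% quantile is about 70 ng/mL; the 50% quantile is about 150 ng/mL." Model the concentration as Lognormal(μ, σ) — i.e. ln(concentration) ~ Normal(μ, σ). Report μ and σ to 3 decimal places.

μ ≈ 5.011, σ ≈ 0.463

If T ~ Lognormal(μ,σ) then ln T ~ Normal(μ,σ), so the p-quantile of ln T is μ + z_p·σ.
ln(70) = 4.248 and ln(150) = 5.011; z_{0.05} = -1.645, z_{0.5} = 0.
σ = (5.011 − 4.248)/(0 − (-1.645)) = 0.463.
μ = 4.248 − (-1.645)·0.463 = 5.011.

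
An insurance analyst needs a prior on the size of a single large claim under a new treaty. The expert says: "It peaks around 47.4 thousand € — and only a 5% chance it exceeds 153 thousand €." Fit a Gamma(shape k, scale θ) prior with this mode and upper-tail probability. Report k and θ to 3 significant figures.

k ≈ 2.91, θ ≈ 24.9

Gamma(k,θ) with k>1 has mode (k−1)θ, so θ = 47.4/(k−1).
Need P(X < 153) = 0.95 with θ tied to k this way. Start at k = 2, θ = 47.4: P(X<153) ≈ 0.832.
Too low — raise k to concentrate. Iterating converges to k ≈ 2.91.
Then θ = 47.4/(2.91−1) ≈ 24.9.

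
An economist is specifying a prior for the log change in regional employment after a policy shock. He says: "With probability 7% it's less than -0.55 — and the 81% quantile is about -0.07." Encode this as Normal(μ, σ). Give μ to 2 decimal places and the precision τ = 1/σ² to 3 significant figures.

The p-quantile of Normal(μ,σ) is μ + z_p·σ, with z_{0.07} = -1.476 and z_{0.81} = 0.8779.
Eliminate σ: μ = (z₂·x₁ − z₁·x₂)/(z₂ − z₁) = (0.8779·-0.55 − (-1.476)·-0.07)/2.354 = -0.25.
Then σ = (x₂ − x₁)/(z₂ − z₁) = (-0.07 − -0.55)/2.354 = 0.20.
Precision τ = 1/σ² = 1/0.2039² = 24.

μ = -0.25, τ = 24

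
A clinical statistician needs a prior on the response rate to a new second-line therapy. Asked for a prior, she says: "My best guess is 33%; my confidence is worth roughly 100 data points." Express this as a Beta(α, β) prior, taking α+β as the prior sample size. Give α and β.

α = 33, β = 67

Under the effective-sample-size interpretation, Beta(α, β) has prior mean α/(α+β) and prior sample size α+β.
So α+β = 100 and α/(α+β) = 0.33, giving α = 0.33·100 = 33 and β = 100 − 33 = 67.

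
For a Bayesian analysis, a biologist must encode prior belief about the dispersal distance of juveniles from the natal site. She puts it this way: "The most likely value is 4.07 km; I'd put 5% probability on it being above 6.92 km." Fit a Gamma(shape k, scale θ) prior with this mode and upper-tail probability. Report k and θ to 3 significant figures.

k ≈ 10.9, θ ≈ 0.411

Gamma(k,θ) with k>1 has mode (k−1)θ, so θ = 4.07/(k−1).
Need P(X < 6.92) = 0.95 with θ tied to k this way. Start at k = 2, θ = 4.07: P(X<6.92) ≈ 0.507.
Too low — raise k to concentrate. Iterating converges to k ≈ 10.9.
Then θ = 4.07/(10.9−1) ≈ 0.411.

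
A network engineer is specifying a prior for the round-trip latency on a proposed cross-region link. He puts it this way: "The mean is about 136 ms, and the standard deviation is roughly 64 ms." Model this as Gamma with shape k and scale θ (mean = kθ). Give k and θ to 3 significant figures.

For Gamma(k, scale θ): mean = kθ, variance = kθ², so CV = 1/√k.
CV = SD/mean = 64/136 = 0.4706, hence k = 1/CV² = 4.52.
Then θ = mean/k = 136/4.52 = 30.1.

k ≈ 4.52, θ ≈ 30.1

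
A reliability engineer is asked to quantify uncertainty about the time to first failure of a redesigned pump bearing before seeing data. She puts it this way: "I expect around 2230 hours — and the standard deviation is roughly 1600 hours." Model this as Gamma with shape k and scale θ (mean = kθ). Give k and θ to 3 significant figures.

k ≈ 1.94, θ ≈ 1150

For Gamma(k, scale θ): mean = kθ, variance = kθ², so CV = 1/√k.
CV = SD/mean = 1600/2230 = 0.7175, hence k = 1/CV² = 1.94.
Then θ = mean/k = 2230/1.94 = 1150.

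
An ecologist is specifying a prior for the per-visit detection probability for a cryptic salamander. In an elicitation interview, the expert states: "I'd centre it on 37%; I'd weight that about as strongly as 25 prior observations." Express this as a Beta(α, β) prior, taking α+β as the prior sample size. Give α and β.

α = 9.25, β = 15.75

Under the effective-sample-size interpretation, Beta(α, β) has prior mean α/(α+β) and prior sample size α+β.
So α+β = 25 and α/(α+β) = 0.37, giving α = 0.37·25 = 9.25 and β = 25 − 9.25 = 15.75.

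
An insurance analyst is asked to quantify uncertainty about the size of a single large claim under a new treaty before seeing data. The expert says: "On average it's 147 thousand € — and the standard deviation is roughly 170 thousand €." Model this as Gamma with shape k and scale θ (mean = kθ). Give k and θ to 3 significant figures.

k ≈ 0.748, θ ≈ 197

For Gamma(k, scale θ): mean = kθ, variance = kθ², so CV = 1/√k.
CV = SD/mean = 170/147 = 1.156, hence k = 1/CV² = 0.748.
Then θ = mean/k = 147/0.748 = 197.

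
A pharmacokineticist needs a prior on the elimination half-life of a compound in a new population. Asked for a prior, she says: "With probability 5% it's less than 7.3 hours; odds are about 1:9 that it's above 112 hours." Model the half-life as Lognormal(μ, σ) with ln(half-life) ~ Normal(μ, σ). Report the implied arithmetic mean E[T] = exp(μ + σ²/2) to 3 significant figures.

If T ~ Lognormal(μ,σ) then ln T ~ Normal(μ,σ), so the p-quantile of ln T is μ + z_p·σ.
ln(7.3) = 1.988 and ln(112) = 4.718; z_{0.05} = -1.645, z_{0.9} = 1.282.
σ = (4.718 − 1.988)/(1.282 − (-1.645)) = 0.933.
μ = 1.988 − (-1.645)·0.933 = 3.523.
E[T] = exp(μ + σ²/2) = exp(3.523 + 0.4353) = 52.4 hours.

E[T] ≈ 52.4 hours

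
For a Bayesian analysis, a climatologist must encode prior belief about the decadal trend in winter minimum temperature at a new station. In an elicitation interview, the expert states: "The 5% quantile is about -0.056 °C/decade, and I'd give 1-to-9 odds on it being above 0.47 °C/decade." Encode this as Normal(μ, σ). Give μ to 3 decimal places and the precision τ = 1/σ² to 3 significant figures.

μ = 0.240, τ = 31

The p-quantile of Normal(μ,σ) is μ + z_p·σ, with z_{0.05} = -1.645 and z_{0.9} = 1.282.
Eliminate σ: μ = (z₂·x₁ − z₁·x₂)/(z₂ − z₁) = (1.282·-0.056 − (-1.645)·0.47)/2.926 = 0.240.
Then σ = (x₂ − x₁)/(z₂ − z₁) = (0.47 − -0.056)/2.926 = 0.180.
Precision τ = 1/σ² = 1/0.1797² = 31.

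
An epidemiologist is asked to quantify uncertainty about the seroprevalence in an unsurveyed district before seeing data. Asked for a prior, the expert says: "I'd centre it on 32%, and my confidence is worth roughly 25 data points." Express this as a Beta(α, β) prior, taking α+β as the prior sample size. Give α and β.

Under the effective-sample-size interpretation, Beta(α, β) has prior mean α/(α+β) and prior sample size α+β.
So α+β = 25 and α/(α+β) = 0.32, giving α = 0.32·25 = 8 and β = 25 − 8 = 17.

α = 8, β = 17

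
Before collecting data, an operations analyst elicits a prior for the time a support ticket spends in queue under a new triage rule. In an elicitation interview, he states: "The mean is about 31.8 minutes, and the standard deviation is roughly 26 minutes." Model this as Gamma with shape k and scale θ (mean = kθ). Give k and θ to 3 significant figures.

For Gamma(k, scale θ): mean = kθ, variance = kθ², so CV = 1/√k.
CV = SD/mean = 26/31.8 = 0.8176, hence k = 1/CV² = 1.5.
Then θ = mean/k = 31.8/1.5 = 21.3.

k ≈ 1.5, θ ≈ 21.3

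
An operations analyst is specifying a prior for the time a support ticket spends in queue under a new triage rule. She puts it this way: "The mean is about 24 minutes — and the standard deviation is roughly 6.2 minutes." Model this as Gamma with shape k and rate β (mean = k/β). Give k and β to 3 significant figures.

For Gamma(k, rate β): mean = k/β, variance = k/β², so CV = 1/√k.
CV = SD/mean = 6.2/24 = 0.2583, hence k = 1/CV² = 15.
Then β = k/mean = 15/24 = 0.624.

k ≈ 15, β ≈ 0.624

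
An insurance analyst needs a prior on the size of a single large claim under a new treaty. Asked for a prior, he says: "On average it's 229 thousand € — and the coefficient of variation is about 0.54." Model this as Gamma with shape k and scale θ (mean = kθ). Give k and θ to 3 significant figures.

For Gamma(k, scale θ): mean = kθ, variance = kθ², so CV = 1/√k.
CV = 0.54, hence k = 1/CV² = 3.43.
Then θ = mean/k = 229/3.43 = 66.8.

k ≈ 3.43, θ ≈ 66.8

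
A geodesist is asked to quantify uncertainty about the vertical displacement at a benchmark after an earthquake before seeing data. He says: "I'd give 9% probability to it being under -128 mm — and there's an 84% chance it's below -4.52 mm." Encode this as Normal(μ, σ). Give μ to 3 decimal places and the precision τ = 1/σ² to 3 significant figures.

μ = -57.104, τ = 0.000358

For Normal(μ,σ), the p-quantile is μ + z_p·σ. Here z_{0.09} = -1.341, z_{0.84} = 0.9945.
So -128 = μ − 1.341σ and -4.52 = μ + 0.9945σ.
Subtracting: σ = (-4.52 − -128)/(0.9945 − (-1.341)) = 52.877.
Then μ = -128 − (-1.341)·52.877 = -57.104.
Precision τ = 1/σ² = 1/52.88² = 0.000358.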